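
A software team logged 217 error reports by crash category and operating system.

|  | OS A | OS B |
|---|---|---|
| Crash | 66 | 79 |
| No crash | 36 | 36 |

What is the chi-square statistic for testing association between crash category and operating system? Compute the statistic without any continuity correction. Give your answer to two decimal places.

Row totals: 145, 72. Column totals: 102, 115. Grand total N = 217.
Expected counts (row total × column total / N):
  Crash, OS A: 145×102/217 = 68.157
  Crash, OS B: 145×115/217 = 76.843
  No crash, OS A: 72×102/217 = 33.843
  No crash, OS B: 72×115/217 = 38.157
Contributions (O − E)²/E:
  (66 − 68.157)²/68.157 = 0.0683
  (79 − 76.843)²/76.843 = 0.0605
  (36 − 33.843)²/33.843 = 0.1375
  (36 − 38.157)²/38.157 = 0.1219
χ² = 0.0683 + 0.0605 + 0.1375 + 0.1219 = 0.39

0.39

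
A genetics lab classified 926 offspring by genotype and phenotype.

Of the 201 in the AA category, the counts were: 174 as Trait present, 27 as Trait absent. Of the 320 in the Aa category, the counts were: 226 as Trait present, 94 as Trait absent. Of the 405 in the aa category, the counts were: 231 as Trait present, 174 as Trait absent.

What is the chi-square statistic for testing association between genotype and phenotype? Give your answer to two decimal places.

55.35

Row totals: 201, 320, 405. Column totals: 631, 295. Grand total N = 926.
Expected counts (row total × column total / N):
  AA, Trait present: 201×631/926 = 136.967
  AA, Trait absent: 201×295/926 = 64.033
  Aa, Trait present: 320×631/926 = 218.056
  Aa, Trait absent: 320×295/926 = 101.944
  aa, Trait present: 405×631/926 = 275.977
  aa, Trait absent: 405×295/926 = 129.023
Contributions (O − E)²/E:
  (174 − 136.967)²/136.967 = 10.0129
  (27 − 64.033)²/64.033 = 21.4178
  (226 − 218.056)²/218.056 = 0.2894
  (94 − 101.944)²/101.944 = 0.6190
  (231 − 275.977)²/275.977 = 7.3301
  (174 − 129.023)²/129.023 = 15.6788
χ² = 10.0129 + 21.4178 + 0.2894 + 0.6190 + 7.3301 + 15.6788 = 55.35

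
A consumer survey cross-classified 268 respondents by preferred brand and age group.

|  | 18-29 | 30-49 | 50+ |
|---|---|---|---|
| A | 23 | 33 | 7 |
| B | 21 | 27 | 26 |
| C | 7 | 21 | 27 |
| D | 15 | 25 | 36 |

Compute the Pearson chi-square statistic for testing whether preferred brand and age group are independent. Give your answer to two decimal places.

27.89

Row totals: 63, 74, 55, 76. Column totals: 66, 106, 96. Grand total N = 268.
Expected counts (row total × column total / N):
  A, 18-29: 63×66/268 = 15.515
  A, 30-49: 63×106/268 = 24.918
  A, 50+: 63×96/268 = 22.567
  B, 18-29: 74×66/268 = 18.224
  B, 30-49: 74×106/268 = 29.269
  B, 50+: 74×96/268 = 26.507
  C, 18-29: 55×66/268 = 13.545
  C, 30-49: 55×106/268 = 21.754
  C, 50+: 55×96/268 = 19.701
  D, 18-29: 76×66/268 = 18.716
  D, 30-49: 76×106/268 = 30.060
  D, 50+: 76×96/268 = 27.224
Contributions (O − E)²/E:
  (23 − 15.515)²/15.515 = 3.6110
  (33 − 24.918)²/24.918 = 2.6213
  (7 − 22.567)²/22.567 = 10.7383
  (21 − 18.224)²/18.224 = 0.4229
  (27 − 29.269)²/29.269 = 0.1759
  (26 − 26.507)²/26.507 = 0.0097
  (7 − 13.545)²/13.545 = 3.1626
  (21 − 21.754)²/21.754 = 0.0261
  (27 − 19.701)²/19.701 = 2.7042
  (15 − 18.716)²/18.716 = 0.7378
  (25 − 30.060)²/30.060 = 0.8517
  (36 − 27.224)²/27.224 = 2.8291
χ² = 3.6110 + 2.6213 + 10.7383 + 0.4229 + 0.1759 + 0.0097 + 3.1626 + 0.0261 + 2.7042 + 0.7378 + 0.8517 + 2.8291 = 27.89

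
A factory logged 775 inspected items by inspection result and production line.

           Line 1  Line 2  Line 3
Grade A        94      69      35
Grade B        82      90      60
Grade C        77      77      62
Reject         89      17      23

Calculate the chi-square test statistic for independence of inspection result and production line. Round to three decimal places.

52.430

Row totals: 198, 232, 216, 129. Column totals: 342, 253, 180. Grand total N = 775.
Expected counts (row total × column total / N):
  Grade A, Line 1: 198×342/775 = 87.3755
  Grade A, Line 2: 198×253/775 = 64.6374
  Grade A, Line 3: 198×180/775 = 45.9871
  Grade B, Line 1: 232×342/775 = 102.3794
  Grade B, Line 2: 232×253/775 = 75.7368
  Grade B, Line 3: 232×180/775 = 53.8839
  Grade C, Line 1: 216×342/775 = 95.3187
  Grade C, Line 2: 216×253/775 = 70.5135
  Grade C, Line 3: 216×180/775 = 50.1677
  Reject, Line 1: 129×342/775 = 56.9265
  Reject, Line 2: 129×253/775 = 42.1123
  Reject, Line 3: 129×180/775 = 29.9613
Contributions (O − E)²/E:
  (94 − 87.3755)²/87.3755 = 0.5022
  (69 − 64.6374)²/64.6374 = 0.2944
  (35 − 45.9871)²/45.9871 = 2.6250
  (82 − 102.3794)²/102.3794 = 4.0567
  (90 − 75.7368)²/75.7368 = 2.6861
  (60 − 53.8839)²/53.8839 = 0.6942
  (77 − 95.3187)²/95.3187 = 3.5206
  (77 − 70.5135)²/70.5135 = 0.5967
  (62 − 50.1677)²/50.1677 = 2.7907
  (89 − 56.9265)²/56.9265 = 18.0708
  (17 − 42.1123)²/42.1123 = 14.9749
  (23 − 29.9613)²/29.9613 = 1.6174
χ² = 0.5022 + 0.2944 + 2.6250 + 4.0567 + 2.6861 + 0.6942 + 3.5206 + 0.5967 + 2.7907 + 18.0708 + 14.9749 + 1.6174 = 52.430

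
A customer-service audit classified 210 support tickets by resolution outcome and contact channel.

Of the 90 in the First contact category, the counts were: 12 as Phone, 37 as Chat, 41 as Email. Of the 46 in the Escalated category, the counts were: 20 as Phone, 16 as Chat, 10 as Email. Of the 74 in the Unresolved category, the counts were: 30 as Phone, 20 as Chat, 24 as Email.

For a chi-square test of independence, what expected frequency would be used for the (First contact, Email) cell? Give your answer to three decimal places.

32.143

Row total (First contact) = 90; column total (Email) = 75; grand total N = 210.
Expected count = (row total × column total) / N = 90 × 75 / 210 = 32.143.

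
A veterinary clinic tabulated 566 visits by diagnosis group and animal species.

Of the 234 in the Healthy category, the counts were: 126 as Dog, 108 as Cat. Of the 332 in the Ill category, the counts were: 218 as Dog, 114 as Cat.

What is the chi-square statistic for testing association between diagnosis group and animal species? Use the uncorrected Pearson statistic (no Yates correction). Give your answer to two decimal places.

Row totals: 234, 332. Column totals: 344, 222. Grand total N = 566.
Expected counts (row total × column total / N):
  Healthy, Dog: 234×344/566 = 142.219
  Healthy, Cat: 234×222/566 = 91.781
  Ill, Dog: 332×344/566 = 201.781
  Ill, Cat: 332×222/566 = 130.219
Contributions (O − E)²/E:
  (126 − 142.219)²/142.219 = 1.8497
  (108 − 91.781)²/91.781 = 2.8661
  (218 − 201.781)²/201.781 = 1.3037
  (114 − 130.219)²/130.219 = 2.0201
χ² = 1.8497 + 2.8661 + 1.3037 + 2.0201 = 8.04

8.04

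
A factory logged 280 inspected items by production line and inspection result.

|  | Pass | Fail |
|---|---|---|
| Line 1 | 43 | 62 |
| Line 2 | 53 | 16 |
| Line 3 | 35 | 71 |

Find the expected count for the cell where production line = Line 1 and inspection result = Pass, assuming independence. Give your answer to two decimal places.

49.13

Row total (Line 1) = 105; column total (Pass) = 131; grand total N = 280.
Expected count = (row total × column total) / N = 105 × 131 / 280 = 49.13.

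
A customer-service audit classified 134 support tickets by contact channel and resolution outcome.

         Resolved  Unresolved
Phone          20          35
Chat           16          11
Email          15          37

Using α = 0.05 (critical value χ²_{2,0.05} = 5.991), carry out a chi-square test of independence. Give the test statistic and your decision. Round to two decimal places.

7.09; reject H₀

Row totals: 55, 27, 52. Column totals: 51, 83. Grand total N = 134.
Expected counts (row total × column total / N):
  Phone, Resolved: 55×51/134 = 20.933
  Phone, Unresolved: 55×83/134 = 34.067
  Chat, Resolved: 27×51/134 = 10.276
  Chat, Unresolved: 27×83/134 = 16.724
  Email, Resolved: 52×51/134 = 19.791
  Email, Unresolved: 52×83/134 = 32.209
Contributions (O − E)²/E:
  (20 − 20.933)²/20.933 = 0.0416
  (35 − 34.067)²/34.067 = 0.0256
  (16 − 10.276)²/10.276 = 3.1884
  (11 − 16.724)²/16.724 = 1.9591
  (15 − 19.791)²/19.791 = 1.1598
  (37 − 32.209)²/32.209 = 0.7126
χ² = 0.0416 + 0.0256 + 3.1884 + 1.9591 + 1.1598 + 0.7126 = 7.09
df = (3−1)(2−1) = 2. Since 7.09 > 5.991, reject the null hypothesis of independence at α = 0.05.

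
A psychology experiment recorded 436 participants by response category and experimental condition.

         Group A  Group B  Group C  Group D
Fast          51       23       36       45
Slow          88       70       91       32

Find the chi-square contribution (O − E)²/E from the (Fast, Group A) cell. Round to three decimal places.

0.051

Row total (Fast) = 155; column total (Group A) = 139; N = 436.
Expected count E = 155 × 139 / 436 = 49.41514.
Contribution = (O − E)²/E = (51 − 49.41514)² / 49.41514 = 0.051.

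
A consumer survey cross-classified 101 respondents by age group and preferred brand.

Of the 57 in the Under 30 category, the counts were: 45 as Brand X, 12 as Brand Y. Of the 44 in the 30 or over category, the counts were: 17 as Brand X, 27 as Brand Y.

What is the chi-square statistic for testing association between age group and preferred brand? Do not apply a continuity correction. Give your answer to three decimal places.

17.023

Row totals: 57, 44. Column totals: 62, 39. Grand total N = 101.
Expected counts (row total × column total / N):
  Under 30, Brand X: 57×62/101 = 34.9901
  Under 30, Brand Y: 57×39/101 = 22.0099
  30 or over, Brand X: 44×62/101 = 27.0099
  30 or over, Brand Y: 44×39/101 = 16.9901
Contributions (O − E)²/E:
  (45 − 34.9901)²/34.9901 = 2.8636
  (12 − 22.0099)²/22.0099 = 4.5524
  (17 − 27.0099)²/27.0099 = 3.7097
  (27 − 16.9901)²/16.9901 = 5.8974
χ² = 2.8636 + 4.5524 + 3.7097 + 5.8974 = 17.023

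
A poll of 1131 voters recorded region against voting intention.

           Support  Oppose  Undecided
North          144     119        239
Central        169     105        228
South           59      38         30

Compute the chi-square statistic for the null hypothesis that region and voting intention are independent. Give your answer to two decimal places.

Row totals: 502, 502, 127. Column totals: 372, 262, 497. Grand total N = 1131.
Expected counts (row total × column total / N):
  North, Support: 502×372/1131 = 165.114
  North, Oppose: 502×262/1131 = 116.290
  North, Undecided: 502×497/1131 = 220.596
  Central, Support: 502×372/1131 = 165.114
  Central, Oppose: 502×262/1131 = 116.290
  Central, Undecided: 502×497/1131 = 220.596
  South, Support: 127×372/1131 = 41.772
  South, Oppose: 127×262/1131 = 29.420
  South, Undecided: 127×497/1131 = 55.808
Contributions (O − E)²/E:
  (144 − 165.114)²/165.114 = 2.7000
  (119 − 116.290)²/116.290 = 0.0632
  (239 − 220.596)²/220.596 = 1.5354
  (169 − 165.114)²/165.114 = 0.0915
  (105 − 116.290)²/116.290 = 1.0961
  (228 − 220.596)²/220.596 = 0.2485
  (59 − 41.772)²/41.772 = 7.1053
  (38 − 29.420)²/29.420 = 2.5023
  (30 − 55.808)²/55.808 = 11.9347
χ² = 2.7000 + 0.0632 + 1.5354 + 0.0915 + 1.0961 + 0.2485 + 7.1053 + 2.5023 + 11.9347 = 27.28

27.28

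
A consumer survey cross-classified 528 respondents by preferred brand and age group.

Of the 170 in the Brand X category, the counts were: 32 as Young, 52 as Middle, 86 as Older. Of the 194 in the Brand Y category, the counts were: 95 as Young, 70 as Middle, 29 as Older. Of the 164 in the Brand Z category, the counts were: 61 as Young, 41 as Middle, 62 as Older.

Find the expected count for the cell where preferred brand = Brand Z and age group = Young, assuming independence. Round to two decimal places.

Row total (Brand Z) = 164; column total (Young) = 188; grand total N = 528.
Expected count = (row total × column total) / N = 164 × 188 / 528 = 58.39.

58.39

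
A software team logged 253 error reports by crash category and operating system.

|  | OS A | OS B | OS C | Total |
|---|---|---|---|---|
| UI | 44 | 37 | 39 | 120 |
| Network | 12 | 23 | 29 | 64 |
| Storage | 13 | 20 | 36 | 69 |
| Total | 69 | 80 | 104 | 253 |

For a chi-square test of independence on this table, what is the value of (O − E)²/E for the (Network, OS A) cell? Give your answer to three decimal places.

Row total (Network) = 64; column total (OS A) = 69; N = 253.
Expected count E = 64 × 69 / 253 = 17.4545.
Contribution = (O − E)²/E = (12 − 17.4545)² / 17.4545 = 1.705.

1.705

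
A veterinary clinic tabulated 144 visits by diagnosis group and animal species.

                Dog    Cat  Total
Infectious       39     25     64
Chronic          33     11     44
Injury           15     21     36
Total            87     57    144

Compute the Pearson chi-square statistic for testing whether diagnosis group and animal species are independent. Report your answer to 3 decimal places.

Grand total N = 144.
Expected counts (row total × column total / N):
  Infectious, Dog: 64×87/144 = 38.66667
  Infectious, Cat: 64×57/144 = 25.33333
  Chronic, Dog: 44×87/144 = 26.58333
  Chronic, Cat: 44×57/144 = 17.41667
  Injury, Dog: 36×87/144 = 21.75000
  Injury, Cat: 36×57/144 = 14.25000
Contributions (O − E)²/E:
  (39 − 38.66667)²/38.66667 = 0.0029
  (25 − 25.33333)²/25.33333 = 0.0044
  (33 − 26.58333)²/26.58333 = 1.5489
  (11 − 17.41667)²/17.41667 = 2.3640
  (15 − 21.75000)²/21.75000 = 2.0948
  (21 − 14.25000)²/14.25000 = 3.1974
χ² = 0.0029 + 0.0044 + 1.5489 + 2.3640 + 2.0948 + 3.1974 = 9.212

9.212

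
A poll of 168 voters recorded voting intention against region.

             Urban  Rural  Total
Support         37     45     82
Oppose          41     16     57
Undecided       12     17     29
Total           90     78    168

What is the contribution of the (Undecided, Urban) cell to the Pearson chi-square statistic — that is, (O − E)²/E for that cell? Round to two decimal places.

Row total (Undecided) = 29; column total (Urban) = 90; N = 168.
Expected count E = 29 × 90 / 168 = 15.536.
Contribution = (O − E)²/E = (12 − 15.536)² / 15.536 = 0.80.

0.80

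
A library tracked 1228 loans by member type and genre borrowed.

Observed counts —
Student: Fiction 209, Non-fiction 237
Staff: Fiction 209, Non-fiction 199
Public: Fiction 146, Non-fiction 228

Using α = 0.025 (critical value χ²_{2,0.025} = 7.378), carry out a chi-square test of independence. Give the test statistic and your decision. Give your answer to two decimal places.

Row totals: 446, 408, 374. Column totals: 564, 664. Grand total N = 1228.
Expected counts (row total × column total / N):
  Student, Fiction: 446×564/1228 = 204.840
  Student, Non-fiction: 446×664/1228 = 241.160
  Staff, Fiction: 408×564/1228 = 187.388
  Staff, Non-fiction: 408×664/1228 = 220.612
  Public, Fiction: 374×564/1228 = 171.772
  Public, Non-fiction: 374×664/1228 = 202.228
Contributions (O − E)²/E:
  (209 − 204.840)²/204.840 = 0.0845
  (237 − 241.160)²/241.160 = 0.0718
  (209 − 187.388)²/187.388 = 2.4926
  (199 − 220.612)²/220.612 = 2.1172
  (146 − 171.772)²/171.772 = 3.8667
  (228 − 202.228)²/202.228 = 3.2844
χ² = 0.0845 + 0.0718 + 2.4926 + 2.1172 + 3.8667 + 3.2844 = 11.92
df = (3−1)(2−1) = 2. Since 11.92 > 7.378, reject the null hypothesis of independence at α = 0.025.

11.92; reject H₀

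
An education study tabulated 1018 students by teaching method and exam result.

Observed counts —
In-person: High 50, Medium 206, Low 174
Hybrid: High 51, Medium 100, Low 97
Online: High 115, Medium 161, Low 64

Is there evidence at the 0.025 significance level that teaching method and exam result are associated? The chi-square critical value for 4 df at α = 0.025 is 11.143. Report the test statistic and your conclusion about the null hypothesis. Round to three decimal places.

77.226; reject H₀

Row totals: 430, 248, 340. Column totals: 216, 467, 335. Grand total N = 1018.
Expected counts (row total × column total / N):
  In-person, High: 430×216/1018 = 91.2377
  In-person, Medium: 430×467/1018 = 197.2593
  In-person, Low: 430×335/1018 = 141.5029
  Hybrid, High: 248×216/1018 = 52.6208
  Hybrid, Medium: 248×467/1018 = 113.7682
  Hybrid, Low: 248×335/1018 = 81.6110
  Online, High: 340×216/1018 = 72.1415
  Online, Medium: 340×467/1018 = 155.9725
  Online, Low: 340×335/1018 = 111.8861
Contributions (O − E)²/E:
  (50 − 91.2377)²/91.2377 = 18.6387
  (206 − 197.2593)²/197.2593 = 0.3873
  (174 − 141.5029)²/141.5029 = 7.4632
  (51 − 52.6208)²/52.6208 = 0.0499
  (100 − 113.7682)²/113.7682 = 1.6662
  (97 − 81.6110)²/81.6110 = 2.9018
  (115 − 72.1415)²/72.1415 = 25.4618
  (161 − 155.9725)²/155.9725 = 0.1621
  (64 − 111.8861)²/111.8861 = 20.4948
χ² = 18.6387 + 0.3873 + 7.4632 + 0.0499 + 1.6662 + 2.9018 + 25.4618 + 0.1621 + 20.4948 = 77.226
df = (3−1)(3−1) = 4. Since 77.226 > 11.143, reject the null hypothesis of independence at α = 0.025.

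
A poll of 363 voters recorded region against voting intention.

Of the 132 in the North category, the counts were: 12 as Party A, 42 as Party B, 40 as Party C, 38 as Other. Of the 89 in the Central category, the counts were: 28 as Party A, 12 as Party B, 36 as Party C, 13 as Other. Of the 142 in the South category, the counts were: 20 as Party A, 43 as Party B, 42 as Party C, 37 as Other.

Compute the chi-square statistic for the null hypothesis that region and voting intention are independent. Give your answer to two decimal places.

Row totals: 132, 89, 142. Column totals: 60, 97, 118, 88. Grand total N = 363.
Expected counts (row total × column total / N):
  North, Party A: 132×60/363 = 21.8182
  North, Party B: 132×97/363 = 35.2727
  North, Party C: 132×118/363 = 42.9091
  North, Other: 132×88/363 = 32.0000
  Central, Party A: 89×60/363 = 14.7107
  Central, Party B: 89×97/363 = 23.7824
  Central, Party C: 89×118/363 = 28.9311
  Central, Other: 89×88/363 = 21.5758
  South, Party A: 142×60/363 = 23.4711
  South, Party B: 142×97/363 = 37.9449
  South, Party C: 142×118/363 = 46.1598
  South, Other: 142×88/363 = 34.4242
Contributions (O − E)²/E:
  (12 − 21.8182)²/21.8182 = 4.4182
  (42 − 35.2727)²/35.2727 = 1.2830
  (40 − 42.9091)²/42.9091 = 0.1972
  (38 − 32.0000)²/32.0000 = 1.1250
  (28 − 14.7107)²/14.7107 = 12.0052
  (12 − 23.7824)²/23.7824 = 5.8373
  (36 − 28.9311)²/28.9311 = 1.7272
  (13 − 21.5758)²/21.5758 = 3.4086
  (20 − 23.4711)²/23.4711 = 0.5133
  (43 − 37.9449)²/37.9449 = 0.6735
  (42 − 46.1598)²/46.1598 = 0.3749
  (37 − 34.4242)²/34.4242 = 0.1927
χ² = 4.4182 + 1.2830 + 0.1972 + 1.1250 + 12.0052 + 5.8373 + 1.7272 + 3.4086 + 0.5133 + 0.6735 + 0.3749 + 0.1927 = 31.76

31.76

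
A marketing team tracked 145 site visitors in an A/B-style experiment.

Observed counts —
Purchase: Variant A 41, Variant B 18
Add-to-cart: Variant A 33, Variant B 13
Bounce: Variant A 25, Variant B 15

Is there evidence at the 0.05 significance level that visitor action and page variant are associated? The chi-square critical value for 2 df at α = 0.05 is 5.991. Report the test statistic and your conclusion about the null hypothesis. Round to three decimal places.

0.911; fail to reject H₀

Row totals: 59, 46, 40. Column totals: 99, 46. Grand total N = 145.
Expected counts (row total × column total / N):
  Purchase, Variant A: 59×99/145 = 40.2828
  Purchase, Variant B: 59×46/145 = 18.7172
  Add-to-cart, Variant A: 46×99/145 = 31.4069
  Add-to-cart, Variant B: 46×46/145 = 14.5931
  Bounce, Variant A: 40×99/145 = 27.3103
  Bounce, Variant B: 40×46/145 = 12.6897
Contributions (O − E)²/E:
  (41 − 40.2828)²/40.2828 = 0.0128
  (18 − 18.7172)²/18.7172 = 0.0275
  (33 − 31.4069)²/31.4069 = 0.0808
  (13 − 14.5931)²/14.5931 = 0.1739
  (25 − 27.3103)²/27.3103 = 0.1954
  (15 − 12.6897)²/12.6897 = 0.4206
χ² = 0.0128 + 0.0275 + 0.0808 + 0.1739 + 0.1954 + 0.4206 = 0.911
df = (3−1)(2−1) = 2. Since 0.911 < 5.991, fail to reject the null hypothesis of independence at α = 0.05.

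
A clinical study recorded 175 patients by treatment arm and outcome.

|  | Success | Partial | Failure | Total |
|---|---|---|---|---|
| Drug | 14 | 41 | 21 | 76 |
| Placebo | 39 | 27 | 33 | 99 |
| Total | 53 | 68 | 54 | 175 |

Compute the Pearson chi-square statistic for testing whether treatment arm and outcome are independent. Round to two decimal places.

Grand total N = 175.
Expected counts (row total × column total / N):
  Drug, Success: 76×53/175 = 23.017
  Drug, Partial: 76×68/175 = 29.531
  Drug, Failure: 76×54/175 = 23.451
  Placebo, Success: 99×53/175 = 29.983
  Placebo, Partial: 99×68/175 = 38.469
  Placebo, Failure: 99×54/175 = 30.549
Contributions (O − E)²/E:
  (14 − 23.017)²/23.017 = 3.5324
  (41 − 29.531)²/29.531 = 4.4542
  (21 − 23.451)²/23.451 = 0.2562
  (39 − 29.983)²/29.983 = 2.7117
  (27 − 38.469)²/38.469 = 3.4193
  (33 − 30.549)²/30.549 = 0.1966
χ² = 3.5324 + 4.4542 + 0.2562 + 2.7117 + 3.4193 + 0.1966 = 14.57

14.57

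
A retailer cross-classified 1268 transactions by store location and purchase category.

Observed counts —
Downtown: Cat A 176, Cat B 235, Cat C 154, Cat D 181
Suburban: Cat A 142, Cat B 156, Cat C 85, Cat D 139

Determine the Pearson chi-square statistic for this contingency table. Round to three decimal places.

Row totals: 746, 522. Column totals: 318, 391, 239, 320. Grand total N = 1268.
Expected counts (row total × column total / N):
  Downtown, Cat A: 746×318/1268 = 187.0883
  Downtown, Cat B: 746×391/1268 = 230.0363
  Downtown, Cat C: 746×239/1268 = 140.6104
  Downtown, Cat D: 746×320/1268 = 188.2650
  Suburban, Cat A: 522×318/1268 = 130.9117
  Suburban, Cat B: 522×391/1268 = 160.9637
  Suburban, Cat C: 522×239/1268 = 98.3896
  Suburban, Cat D: 522×320/1268 = 131.7350
Contributions (O − E)²/E:
  (176 − 187.0883)²/187.0883 = 0.6572
  (235 − 230.0363)²/230.0363 = 0.1071
  (154 − 140.6104)²/140.6104 = 1.2750
  (181 − 188.2650)²/188.2650 = 0.2804
  (142 − 130.9117)²/130.9117 = 0.9392
  (156 − 160.9637)²/160.9637 = 0.1531
  (85 − 98.3896)²/98.3896 = 1.8222
  (139 − 131.7350)²/131.7350 = 0.4007
χ² = 0.6572 + 0.1071 + 1.2750 + 0.2804 + 0.9392 + 0.1531 + 1.8222 + 0.4007 = 5.635

5.635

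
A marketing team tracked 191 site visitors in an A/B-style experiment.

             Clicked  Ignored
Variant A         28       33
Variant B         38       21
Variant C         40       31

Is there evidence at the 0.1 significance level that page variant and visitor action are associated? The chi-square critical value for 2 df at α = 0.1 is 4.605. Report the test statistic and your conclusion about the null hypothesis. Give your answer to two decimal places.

Row totals: 61, 59, 71. Column totals: 106, 85. Grand total N = 191.
Expected counts (row total × column total / N):
  Variant A, Clicked: 61×106/191 = 33.853
  Variant A, Ignored: 61×85/191 = 27.147
  Variant B, Clicked: 59×106/191 = 32.743
  Variant B, Ignored: 59×85/191 = 26.257
  Variant C, Clicked: 71×106/191 = 39.403
  Variant C, Ignored: 71×85/191 = 31.597
Contributions (O − E)²/E:
  (28 − 33.853)²/33.853 = 1.0120
  (33 − 27.147)²/27.147 = 1.2619
  (38 − 32.743)²/32.743 = 0.8440
  (21 − 26.257)²/26.257 = 1.0525
  (40 − 39.403)²/39.403 = 0.0090
  (31 − 31.597)²/31.597 = 0.0113
χ² = 1.0120 + 1.2619 + 0.8440 + 1.0525 + 0.0090 + 0.0113 = 4.19
df = (3−1)(2−1) = 2. Since 4.19 < 4.605, fail to reject the null hypothesis of independence at α = 0.1.

4.19; fail to reject H₀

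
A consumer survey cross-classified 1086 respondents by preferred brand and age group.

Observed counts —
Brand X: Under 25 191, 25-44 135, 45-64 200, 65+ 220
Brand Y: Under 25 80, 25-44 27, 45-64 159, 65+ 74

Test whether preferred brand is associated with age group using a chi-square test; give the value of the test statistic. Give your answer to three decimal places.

49.833

Row totals: 746, 340. Column totals: 271, 162, 359, 294. Grand total N = 1086.
Expected counts (row total × column total / N):
  Brand X, Under 25: 746×271/1086 = 186.15654
  Brand X, 25-44: 746×162/1086 = 111.28177
  Brand X, 45-64: 746×359/1086 = 246.60589
  Brand X, 65+: 746×294/1086 = 201.95580
  Brand Y, Under 25: 340×271/1086 = 84.84346
  Brand Y, 25-44: 340×162/1086 = 50.71823
  Brand Y, 45-64: 340×359/1086 = 112.39411
  Brand Y, 65+: 340×294/1086 = 92.04420
Contributions (O − E)²/E:
  (191 − 186.15654)²/186.15654 = 0.1260
  (135 − 111.28177)²/111.28177 = 5.0552
  (200 − 246.60589)²/246.60589 = 8.8080
  (220 − 201.95580)²/201.95580 = 1.6122
  (80 − 84.84346)²/84.84346 = 0.2765
  (27 − 50.71823)²/50.71823 = 11.0918
  (159 − 112.39411)²/112.39411 = 19.3258
  (74 − 92.04420)²/92.04420 = 3.5374
χ² = 0.1260 + 5.0552 + 8.8080 + 1.6122 + 0.2765 + 11.0918 + 19.3258 + 3.5374 = 49.833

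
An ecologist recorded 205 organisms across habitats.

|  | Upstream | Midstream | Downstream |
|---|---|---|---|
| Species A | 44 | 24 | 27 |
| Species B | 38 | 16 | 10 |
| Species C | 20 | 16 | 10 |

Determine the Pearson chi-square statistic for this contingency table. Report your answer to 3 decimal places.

5.759

Row totals: 95, 64, 46. Column totals: 102, 56, 47. Grand total N = 205.
Expected counts (row total × column total / N):
  Species A, Upstream: 95×102/205 = 47.26829
  Species A, Midstream: 95×56/205 = 25.95122
  Species A, Downstream: 95×47/205 = 21.78049
  Species B, Upstream: 64×102/205 = 31.84390
  Species B, Midstream: 64×56/205 = 17.48293
  Species B, Downstream: 64×47/205 = 14.67317
  Species C, Upstream: 46×102/205 = 22.88780
  Species C, Midstream: 46×56/205 = 12.56585
  Species C, Downstream: 46×47/205 = 10.54634
Contributions (O − E)²/E:
  (44 − 47.26829)²/47.26829 = 0.2260
  (24 − 25.95122)²/25.95122 = 0.1467
  (27 − 21.78049)²/21.78049 = 1.2508
  (38 − 31.84390)²/31.84390 = 1.1901
  (16 − 17.48293)²/17.48293 = 0.1258
  (10 − 14.67317)²/14.67317 = 1.4883
  (20 − 22.88780)²/22.88780 = 0.3644
  (16 − 12.56585)²/12.56585 = 0.9385
  (10 − 10.54634)²/10.54634 = 0.0283
χ² = 0.2260 + 0.1467 + 1.2508 + 1.1901 + 0.1258 + 1.4883 + 0.3644 + 0.9385 + 0.0283 = 5.759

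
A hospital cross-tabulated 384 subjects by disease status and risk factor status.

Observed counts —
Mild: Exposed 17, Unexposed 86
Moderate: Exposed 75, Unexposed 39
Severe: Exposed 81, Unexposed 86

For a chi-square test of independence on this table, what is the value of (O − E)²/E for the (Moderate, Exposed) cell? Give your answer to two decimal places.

10.88

Row total (Moderate) = 114; column total (Exposed) = 173; N = 384.
Expected count E = 114 × 173 / 384 = 51.3594.
Contribution = (O − E)²/E = (75 − 51.3594)² / 51.3594 = 10.88.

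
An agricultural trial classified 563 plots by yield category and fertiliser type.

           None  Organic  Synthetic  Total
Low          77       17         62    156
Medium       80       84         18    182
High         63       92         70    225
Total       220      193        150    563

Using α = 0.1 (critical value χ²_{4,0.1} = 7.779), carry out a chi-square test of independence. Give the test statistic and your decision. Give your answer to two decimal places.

Grand total N = 563.
Expected counts (row total × column total / N):
  Low, None: 156×220/563 = 60.959
  Low, Organic: 156×193/563 = 53.478
  Low, Synthetic: 156×150/563 = 41.563
  Medium, None: 182×220/563 = 71.119
  Medium, Organic: 182×193/563 = 62.391
  Medium, Synthetic: 182×150/563 = 48.490
  High, None: 225×220/563 = 87.922
  High, Organic: 225×193/563 = 77.131
  High, Synthetic: 225×150/563 = 59.947
Contributions (O − E)²/E:
  (77 − 60.959)²/60.959 = 4.2211
  (17 − 53.478)²/53.478 = 24.8821
  (62 − 41.563)²/41.563 = 10.0491
  (80 − 71.119)²/71.119 = 1.1090
  (84 − 62.391)²/62.391 = 7.4842
  (18 − 48.490)²/48.490 = 19.1718
  (63 − 87.922)²/87.922 = 7.0643
  (92 − 77.131)²/77.131 = 2.8664
  (70 − 59.947)²/59.947 = 1.6859
χ² = 4.2211 + 24.8821 + 10.0491 + 1.1090 + 7.4842 + 19.1718 + 7.0643 + 2.8664 + 1.6859 = 78.53
df = (3−1)(3−1) = 4. Since 78.53 > 7.779, reject the null hypothesis of independence at α = 0.1.

78.53; reject H₀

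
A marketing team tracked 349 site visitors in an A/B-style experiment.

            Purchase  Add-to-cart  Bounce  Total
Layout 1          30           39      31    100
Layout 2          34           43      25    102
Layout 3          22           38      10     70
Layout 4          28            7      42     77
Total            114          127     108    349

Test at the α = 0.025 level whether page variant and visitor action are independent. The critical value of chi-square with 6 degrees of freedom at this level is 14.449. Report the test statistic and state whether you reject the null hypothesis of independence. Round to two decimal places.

45.14; reject H₀

Grand total N = 349.
Expected counts (row total × column total / N):
  Layout 1, Purchase: 100×114/349 = 32.665
  Layout 1, Add-to-cart: 100×127/349 = 36.390
  Layout 1, Bounce: 100×108/349 = 30.946
  Layout 2, Purchase: 102×114/349 = 33.318
  Layout 2, Add-to-cart: 102×127/349 = 37.117
  Layout 2, Bounce: 102×108/349 = 31.564
  Layout 3, Purchase: 70×114/349 = 22.865
  Layout 3, Add-to-cart: 70×127/349 = 25.473
  Layout 3, Bounce: 70×108/349 = 21.662
  Layout 4, Purchase: 77×114/349 = 25.152
  Layout 4, Add-to-cart: 77×127/349 = 28.020
  Layout 4, Bounce: 77×108/349 = 23.828
Contributions (O − E)²/E:
  (30 − 32.665)²/32.665 = 0.2174
  (39 − 36.390)²/36.390 = 0.1872
  (31 − 30.946)²/30.946 = 0.0001
  (34 − 33.318)²/33.318 = 0.0140
  (43 − 37.117)²/37.117 = 0.9324
  (25 − 31.564)²/31.564 = 1.3650
  (22 − 22.865)²/22.865 = 0.0327
  (38 − 25.473)²/25.473 = 6.1605
  (10 − 21.662)²/21.662 = 6.2784
  (28 − 25.152)²/25.152 = 0.3225
  (7 − 28.020)²/28.020 = 15.7688
  (42 − 23.828)²/23.828 = 13.8586
χ² = 0.2174 + 0.1872 + 0.0001 + 0.0140 + 0.9324 + 1.3650 + 0.0327 + 6.1605 + 6.2784 + 0.3225 + 15.7688 + 13.8586 = 45.14
df = (4−1)(3−1) = 6. Since 45.14 > 14.449, reject the null hypothesis of independence at α = 0.025.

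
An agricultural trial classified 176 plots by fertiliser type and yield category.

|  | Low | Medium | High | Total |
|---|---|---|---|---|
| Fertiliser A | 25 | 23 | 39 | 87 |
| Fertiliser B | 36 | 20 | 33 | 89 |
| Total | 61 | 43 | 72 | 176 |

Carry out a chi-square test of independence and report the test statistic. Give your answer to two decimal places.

Grand total N = 176.
Expected counts (row total × column total / N):
  Fertiliser A, Low: 87×61/176 = 30.153
  Fertiliser A, Medium: 87×43/176 = 21.256
  Fertiliser A, High: 87×72/176 = 35.591
  Fertiliser B, Low: 89×61/176 = 30.847
  Fertiliser B, Medium: 89×43/176 = 21.744
  Fertiliser B, High: 89×72/176 = 36.409
Contributions (O − E)²/E:
  (25 − 30.153)²/30.153 = 0.8806
  (23 − 21.256)²/21.256 = 0.1431
  (39 − 35.591)²/35.591 = 0.3265
  (36 − 30.847)²/30.847 = 0.8608
  (20 − 21.744)²/21.744 = 0.1399
  (33 − 36.409)²/36.409 = 0.3192
χ² = 0.8806 + 0.1431 + 0.3265 + 0.8608 + 0.1399 + 0.3192 = 2.67

2.67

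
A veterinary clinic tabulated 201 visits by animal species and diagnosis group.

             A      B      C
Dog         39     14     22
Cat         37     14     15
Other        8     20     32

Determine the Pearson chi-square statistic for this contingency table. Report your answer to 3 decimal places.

29.454

Row totals: 75, 66, 60. Column totals: 84, 48, 69. Grand total N = 201.
Expected counts (row total × column total / N):
  Dog, A: 75×84/201 = 31.3433
  Dog, B: 75×48/201 = 17.9104
  Dog, C: 75×69/201 = 25.7463
  Cat, A: 66×84/201 = 27.5821
  Cat, B: 66×48/201 = 15.7612
  Cat, C: 66×69/201 = 22.6567
  Other, A: 60×84/201 = 25.0746
  Other, B: 60×48/201 = 14.3284
  Other, C: 60×69/201 = 20.5970
Contributions (O − E)²/E:
  (39 − 31.3433)²/31.3433 = 1.8704
  (14 − 17.9104)²/17.9104 = 0.8538
  (22 − 25.7463)²/25.7463 = 0.5451
  (37 − 27.5821)²/27.5821 = 3.2157
  (14 − 15.7612)²/15.7612 = 0.1968
  (15 − 22.6567)²/22.6567 = 2.5875
  (8 − 25.0746)²/25.0746 = 11.6270
  (20 − 14.3284)²/14.3284 = 2.2450
  (32 − 20.5970)²/20.5970 = 6.3130
χ² = 1.8704 + 0.8538 + 0.5451 + 3.2157 + 0.1968 + 2.5875 + 11.6270 + 2.2450 + 6.3130 = 29.454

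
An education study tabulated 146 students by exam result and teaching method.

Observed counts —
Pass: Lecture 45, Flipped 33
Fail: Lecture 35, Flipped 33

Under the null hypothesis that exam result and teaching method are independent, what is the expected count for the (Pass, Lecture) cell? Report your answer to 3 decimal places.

Row total (Pass) = 78; column total (Lecture) = 80; grand total N = 146.
Expected count = (row total × column total) / N = 78 × 80 / 146 = 42.740.

42.740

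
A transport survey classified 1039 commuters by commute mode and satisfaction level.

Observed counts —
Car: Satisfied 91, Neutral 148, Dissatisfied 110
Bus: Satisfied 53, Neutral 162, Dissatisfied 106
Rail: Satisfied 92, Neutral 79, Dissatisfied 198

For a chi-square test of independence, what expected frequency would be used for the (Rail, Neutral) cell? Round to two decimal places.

138.15

Row total (Rail) = 369; column total (Neutral) = 389; grand total N = 1039.
Expected count = (row total × column total) / N = 369 × 389 / 1039 = 138.15.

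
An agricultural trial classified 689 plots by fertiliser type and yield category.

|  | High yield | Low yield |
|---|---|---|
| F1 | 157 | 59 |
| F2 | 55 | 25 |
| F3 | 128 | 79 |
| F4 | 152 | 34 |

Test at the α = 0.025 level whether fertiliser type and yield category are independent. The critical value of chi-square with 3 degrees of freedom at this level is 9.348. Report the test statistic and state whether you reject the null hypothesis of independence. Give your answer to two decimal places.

19.43; reject H₀

Row totals: 216, 80, 207, 186. Column totals: 492, 197. Grand total N = 689.
Expected counts (row total × column total / N):
  F1, High yield: 216×492/689 = 154.241
  F1, Low yield: 216×197/689 = 61.759
  F2, High yield: 80×492/689 = 57.126
  F2, Low yield: 80×197/689 = 22.874
  F3, High yield: 207×492/689 = 147.814
  F3, Low yield: 207×197/689 = 59.186
  F4, High yield: 186×492/689 = 132.819
  F4, Low yield: 186×197/689 = 53.181
Contributions (O − E)²/E:
  (157 − 154.241)²/154.241 = 0.0494
  (59 − 61.759)²/61.759 = 0.1233
  (55 − 57.126)²/57.126 = 0.0791
  (25 − 22.874)²/22.874 = 0.1976
  (128 − 147.814)²/147.814 = 2.6560
  (79 − 59.186)²/59.186 = 6.6332
  (152 − 132.819)²/132.819 = 2.7700
  (34 − 53.181)²/53.181 = 6.9181
χ² = 0.0494 + 0.1233 + 0.0791 + 0.1976 + 2.6560 + 6.6332 + 2.7700 + 6.9181 = 19.43
df = (4−1)(2−1) = 3. Since 19.43 > 9.348, reject the null hypothesis of independence at α = 0.025.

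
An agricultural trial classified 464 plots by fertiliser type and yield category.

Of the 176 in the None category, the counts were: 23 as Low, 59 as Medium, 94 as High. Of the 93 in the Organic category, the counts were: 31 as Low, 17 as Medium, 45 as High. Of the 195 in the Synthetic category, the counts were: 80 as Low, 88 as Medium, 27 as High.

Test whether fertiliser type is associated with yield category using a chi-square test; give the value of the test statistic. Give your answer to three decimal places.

Row totals: 176, 93, 195. Column totals: 134, 164, 166. Grand total N = 464.
Expected counts (row total × column total / N):
  None, Low: 176×134/464 = 50.8276
  None, Medium: 176×164/464 = 62.2069
  None, High: 176×166/464 = 62.9655
  Organic, Low: 93×134/464 = 26.8578
  Organic, Medium: 93×164/464 = 32.8707
  Organic, High: 93×166/464 = 33.2716
  Synthetic, Low: 195×134/464 = 56.3147
  Synthetic, Medium: 195×164/464 = 68.9224
  Synthetic, High: 195×166/464 = 69.7629
Contributions (O − E)²/E:
  (23 − 50.8276)²/50.8276 = 15.2353
  (59 − 62.2069)²/62.2069 = 0.1653
  (94 − 62.9655)²/62.9655 = 15.2963
  (31 − 26.8578)²/26.8578 = 0.6388
  (17 − 32.8707)²/32.8707 = 7.6627
  (45 − 33.2716)²/33.2716 = 4.1343
  (80 − 56.3147)²/56.3147 = 9.9618
  (88 − 68.9224)²/68.9224 = 5.2806
  (27 − 69.7629)²/69.7629 = 26.2126
χ² = 15.2353 + 0.1653 + 15.2963 + 0.6388 + 7.6627 + 4.1343 + 9.9618 + 5.2806 + 26.2126 = 84.588

84.588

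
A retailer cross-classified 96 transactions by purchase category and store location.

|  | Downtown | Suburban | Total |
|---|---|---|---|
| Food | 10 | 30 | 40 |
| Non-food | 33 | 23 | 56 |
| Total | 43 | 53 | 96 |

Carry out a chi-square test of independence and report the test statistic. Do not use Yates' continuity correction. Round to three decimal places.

Grand total N = 96.
Expected counts (row total × column total / N):
  Food, Downtown: 40×43/96 = 17.9167
  Food, Suburban: 40×53/96 = 22.0833
  Non-food, Downtown: 56×43/96 = 25.0833
  Non-food, Suburban: 56×53/96 = 30.9167
Contributions (O − E)²/E:
  (10 − 17.9167)²/17.9167 = 3.4981
  (30 − 22.0833)²/22.0833 = 2.8381
  (33 − 25.0833)²/25.0833 = 2.4986
  (23 − 30.9167)²/30.9167 = 2.0272
χ² = 3.4981 + 2.8381 + 2.4986 + 2.0272 = 10.862

10.862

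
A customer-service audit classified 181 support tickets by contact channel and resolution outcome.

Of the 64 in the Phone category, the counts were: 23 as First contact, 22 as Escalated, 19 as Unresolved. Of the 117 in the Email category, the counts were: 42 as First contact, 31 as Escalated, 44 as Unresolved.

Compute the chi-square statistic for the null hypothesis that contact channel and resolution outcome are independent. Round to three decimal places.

1.623

Row totals: 64, 117. Column totals: 65, 53, 63. Grand total N = 181.
Expected counts (row total × column total / N):
  Phone, First contact: 64×65/181 = 22.9834
  Phone, Escalated: 64×53/181 = 18.7403
  Phone, Unresolved: 64×63/181 = 22.2762
  Email, First contact: 117×65/181 = 42.0166
  Email, Escalated: 117×53/181 = 34.2597
  Email, Unresolved: 117×63/181 = 40.7238
Contributions (O − E)²/E:
  (23 − 22.9834)²/22.9834 = 0.0000
  (22 − 18.7403)²/18.7403 = 0.5670
  (19 − 22.2762)²/22.2762 = 0.4818
  (42 − 42.0166)²/42.0166 = 0.0000
  (31 − 34.2597)²/34.2597 = 0.3101
  (44 − 40.7238)²/40.7238 = 0.2636
χ² = 0.0000 + 0.5670 + 0.4818 + 0.0000 + 0.3101 + 0.2636 = 1.623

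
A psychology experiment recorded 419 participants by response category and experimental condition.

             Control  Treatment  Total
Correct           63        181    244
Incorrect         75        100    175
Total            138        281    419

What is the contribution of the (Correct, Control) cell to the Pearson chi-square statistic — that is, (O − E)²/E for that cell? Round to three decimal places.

3.751

Row total (Correct) = 244; column total (Control) = 138; N = 419.
Expected count E = 244 × 138 / 419 = 80.3628.
Contribution = (O − E)²/E = (63 − 80.3628)² / 80.3628 = 3.751.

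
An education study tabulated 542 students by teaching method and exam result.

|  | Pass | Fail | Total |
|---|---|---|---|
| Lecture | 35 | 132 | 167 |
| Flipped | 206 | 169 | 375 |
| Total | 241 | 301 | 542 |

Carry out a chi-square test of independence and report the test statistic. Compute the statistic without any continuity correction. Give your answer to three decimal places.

Grand total N = 542.
Expected counts (row total × column total / N):
  Lecture, Pass: 167×241/542 = 74.25646
  Lecture, Fail: 167×301/542 = 92.74354
  Flipped, Pass: 375×241/542 = 166.74354
  Flipped, Fail: 375×301/542 = 208.25646
Contributions (O − E)²/E:
  (35 − 74.25646)²/74.25646 = 20.7533
  (132 − 92.74354)²/92.74354 = 16.6165
  (206 − 166.74354)²/166.74354 = 9.2422
  (169 − 208.25646)²/208.25646 = 7.3999
χ² = 20.7533 + 16.6165 + 9.2422 + 7.3999 = 54.012

54.012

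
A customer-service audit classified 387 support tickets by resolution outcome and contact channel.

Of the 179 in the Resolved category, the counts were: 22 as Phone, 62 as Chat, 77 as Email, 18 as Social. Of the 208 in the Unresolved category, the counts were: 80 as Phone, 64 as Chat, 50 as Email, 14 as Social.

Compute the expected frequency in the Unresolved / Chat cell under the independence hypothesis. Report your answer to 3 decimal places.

Row total (Unresolved) = 208; column total (Chat) = 126; grand total N = 387.
Expected count = (row total × column total) / N = 208 × 126 / 387 = 67.721.

67.721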